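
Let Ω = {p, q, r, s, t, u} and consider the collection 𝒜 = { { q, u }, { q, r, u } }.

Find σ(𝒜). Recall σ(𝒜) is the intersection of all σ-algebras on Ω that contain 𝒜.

Take S₀ = 𝒜 ∪ {∅, Ω} = { {}, { q, u }, { q, r, u }, Ω }.
Pass 1: 2 new —
  { p, s, t }  = complement { q, r, u }
  { p, r, s, t }  = complement { q, u }
Pass 2 adds 1:
  { p, q, s, t, u }  = { p, s, t } ∪ { q, u }
Pass 3. New:
  { r }  = complement { p, q, s, t, u }
Pass 4: no new sets; the family is a σ-algebra.

Therefore σ(𝒜) = { {}, { r }, { q, u }, { p, s, t }, { q, r, u }, { p, r, s, t }, { p, q, s, t, u }, Ω } (|σ(𝒜)| = 8).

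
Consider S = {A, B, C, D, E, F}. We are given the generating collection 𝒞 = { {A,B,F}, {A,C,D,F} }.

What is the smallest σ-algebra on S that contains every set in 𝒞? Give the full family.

Answer: σ(𝒞) = { {}, {B}, {E}, {A,F}, {B,E}, {C,D}, {A,B,F}, {A,E,F}, {B,C,D}, {C,D,E}, {A,B,E,F}, {A,C,D,F}, {B,C,D,E}, {A,B,C,D,F}, {A,C,D,E,F}, S }

Check:
Start: 𝒞 ∪ {∅, S} = { {}, {A,B,F}, {A,C,D,F}, S }.
Iteration 1 adds 3:
  {B,E}  = complement {A,C,D,F}
  {C,D,E}  = complement {A,B,F}
  {A,B,C,D,F}  = {A,C,D,F} ∪ {A,B,F}
  [7 total]
Iteration 2 (4 new):
  {E}  = complement {A,B,C,D,F}
  {A,B,E,F}  = {B,E} ∪ {A,B,F}
  {B,C,D,E}  = {B,E} ∪ {C,D,E}
  {A,C,D,E,F}  = {C,D,E} ∪ {A,C,D,F}
  [11 total]
Iteration 3: +3 →
  {B}  = complement {A,C,D,E,F}
  {A,F}  = complement {B,C,D,E}
  {C,D}  = complement {A,B,E,F}
  [14 total]
Iteration 4: 2 new —
  {A,E,F}  = {A,F} ∪ {E}
  {B,C,D}  = {C,D} ∪ {B}
  [16 total]
Iteration 5: no new sets; the family is a σ-algebra.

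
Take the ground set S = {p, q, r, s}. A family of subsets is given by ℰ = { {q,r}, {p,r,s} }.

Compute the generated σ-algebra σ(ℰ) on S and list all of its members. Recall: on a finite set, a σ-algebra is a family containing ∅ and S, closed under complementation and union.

Start: ℰ ∪ {∅, S} = { ∅, {q,r}, {p,r,s}, S }.
Step 1: +2 →
  {q}  = S∖{p,r,s}
  {p,s}  = S∖{q,r}
  (now 6)
Step 2 adds 1:
  {p,q,s}  = {p,s} ∪ {q}
  (now 7)
Step 3. New:
  {r}  = S∖{p,q,s}
  (now 8)
Step 4: stable.

σ(ℰ) = { ∅, {q}, {r}, {p,s}, {q,r}, {p,q,s}, {p,r,s}, S }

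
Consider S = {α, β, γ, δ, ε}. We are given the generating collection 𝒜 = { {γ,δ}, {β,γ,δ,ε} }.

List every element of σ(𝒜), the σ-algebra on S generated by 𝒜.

σ(𝒜) = { {}, {α}, {β,ε}, {γ,δ}, {α,β,ε}, {α,γ,δ}, {β,γ,δ,ε}, S }

Check:
Begin from { {}, {γ,δ}, {β,γ,δ,ε}, S } (that is, 𝒜 plus ∅ and S).
Pass 1: +2 →
  {α}  = complement {β,γ,δ,ε}
  {α,β,ε}  = complement {γ,δ}
  [6 total]
Pass 2: 1 new —
  {α,γ,δ}  = {γ,δ} ∪ {α}
  [7 total]
Pass 3 (1 new):
  {β,ε}  = complement {α,γ,δ}
  [8 total]
Pass 4: stable.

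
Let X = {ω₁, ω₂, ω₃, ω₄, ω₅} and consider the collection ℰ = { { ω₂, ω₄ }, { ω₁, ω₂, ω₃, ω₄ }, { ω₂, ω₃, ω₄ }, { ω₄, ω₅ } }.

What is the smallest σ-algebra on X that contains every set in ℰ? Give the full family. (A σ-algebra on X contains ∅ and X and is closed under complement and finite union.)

Seed the family with ℰ together with ∅ and X: { {}, { ω₂, ω₄ }, { ω₄, ω₅ }, { ω₂, ω₃, ω₄ }, { ω₁, ω₂, ω₃, ω₄ }, X }.
Pass 1: +6 →
  { ω₅ }  = ᶜ of { ω₁, ω₂, ω₃, ω₄ }
  { ω₁, ω₅ }  = ᶜ of { ω₂, ω₃, ω₄ }
  { ω₁, ω₂, ω₃ }  = ᶜ of { ω₄, ω₅ }
  { ω₁, ω₃, ω₅ }  = ᶜ of { ω₂, ω₄ }
  { ω₂, ω₄, ω₅ }  = { ω₄, ω₅ } ∪ { ω₂, ω₄ }
  { ω₂, ω₃, ω₄, ω₅ }  = { ω₄, ω₅ } ∪ { ω₂, ω₃, ω₄ }
  — 12 sets.
Pass 2 adds 6:
  { ω₁ }  = ᶜ of { ω₂, ω₃, ω₄, ω₅ }
  { ω₁, ω₃ }  = ᶜ of { ω₂, ω₄, ω₅ }
  { ω₁, ω₄, ω₅ }  = { ω₄, ω₅ } ∪ { ω₁, ω₅ }
  { ω₁, ω₂, ω₃, ω₅ }  = { ω₁, ω₂, ω₃ } ∪ { ω₁, ω₃, ω₅ }
  { ω₁, ω₂, ω₄, ω₅ }  = { ω₁, ω₅ } ∪ { ω₂, ω₄ }
  { ω₁, ω₃, ω₄, ω₅ }  = { ω₁, ω₃, ω₅ } ∪ { ω₄, ω₅ }
  — 18 sets.
Pass 3 (5 new):
  { ω₂ }  = ᶜ of { ω₁, ω₃, ω₄, ω₅ }
  { ω₃ }  = ᶜ of { ω₁, ω₂, ω₄, ω₅ }
  { ω₄ }  = ᶜ of { ω₁, ω₂, ω₃, ω₅ }
  { ω₂, ω₃ }  = ᶜ of { ω₁, ω₄, ω₅ }
  { ω₁, ω₂, ω₄ }  = { ω₂, ω₄ } ∪ { ω₁ }
  — 23 sets.
Pass 4 adds 9:
  { ω₁, ω₂ }  = { ω₂ } ∪ { ω₁ }
  { ω₁, ω₄ }  = { ω₄ } ∪ { ω₁ }
  { ω₂, ω₅ }  = { ω₂ } ∪ { ω₅ }
  { ω₃, ω₄ }  = { ω₃ } ∪ { ω₄ }
  { ω₃, ω₅ }  = ᶜ of { ω₁, ω₂, ω₄ }
  { ω₁, ω₂, ω₅ }  = { ω₂ } ∪ { ω₁, ω₅ }
  { ω₁, ω₃, ω₄ }  = { ω₁, ω₃ } ∪ { ω₄ }
  { ω₂, ω₃, ω₅ }  = { ω₅ } ∪ { ω₂, ω₃ }
  { ω₃, ω₄, ω₅ }  = { ω₄, ω₅ } ∪ { ω₃ }
  — 32 sets.
Pass 5: closed — nothing new.

σ(ℰ) = { {}, { ω₁ }, { ω₂ }, { ω₃ }, { ω₄ }, { ω₅ }, { ω₁, ω₂ }, { ω₁, ω₃ }, { ω₁, ω₄ }, { ω₁, ω₅ }, { ω₂, ω₃ }, { ω₂, ω₄ }, { ω₂, ω₅ }, { ω₃, ω₄ }, { ω₃, ω₅ }, { ω₄, ω₅ }, { ω₁, ω₂, ω₃ }, { ω₁, ω₂, ω₄ }, { ω₁, ω₂, ω₅ }, { ω₁, ω₃, ω₄ }, { ω₁, ω₃, ω₅ }, { ω₁, ω₄, ω₅ }, { ω₂, ω₃, ω₄ }, { ω₂, ω₃, ω₅ }, { ω₂, ω₄, ω₅ }, { ω₃, ω₄, ω₅ }, { ω₁, ω₂, ω₃, ω₄ }, { ω₁, ω₂, ω₃, ω₅ }, { ω₁, ω₂, ω₄, ω₅ }, { ω₁, ω₃, ω₄, ω₅ }, { ω₂, ω₃, ω₄, ω₅ }, X }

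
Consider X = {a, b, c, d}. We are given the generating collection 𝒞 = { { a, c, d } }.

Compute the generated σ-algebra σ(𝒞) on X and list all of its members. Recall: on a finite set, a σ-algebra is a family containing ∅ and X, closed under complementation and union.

Start: 𝒞 ∪ {∅, X} = { {  }, { a, c, d }, X }.
Pass 1: +1 →
  { b }  = complement { a, c, d }
  |family| = 4
Pass 2: already closed under ᶜ and ∪.

σ(𝒞) = { {  }, { b }, { a, c, d }, X }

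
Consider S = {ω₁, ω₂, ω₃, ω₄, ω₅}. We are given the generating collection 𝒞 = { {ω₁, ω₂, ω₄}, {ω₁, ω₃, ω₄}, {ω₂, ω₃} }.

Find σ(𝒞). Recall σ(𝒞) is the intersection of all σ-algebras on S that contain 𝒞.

σ(𝒞) = { ∅, {ω₂}, {ω₃}, {ω₅}, {ω₁, ω₄}, {ω₂, ω₃}, {ω₂, ω₅}, {ω₃, ω₅}, {ω₁, ω₂, ω₄}, {ω₁, ω₃, ω₄}, {ω₁, ω₄, ω₅}, {ω₂, ω₃, ω₅}, {ω₁, ω₂, ω₃, ω₄}, {ω₁, ω₂, ω₄, ω₅}, {ω₁, ω₃, ω₄, ω₅}, S }

Derivation:
Begin from { ∅, {ω₂, ω₃}, {ω₁, ω₂, ω₄}, {ω₁, ω₃, ω₄}, S } (that is, 𝒞 plus ∅ and S).
Iteration 1 adds 4:
  {ω₂, ω₅}  = ᶜ of {ω₁, ω₃, ω₄}
  {ω₃, ω₅}  = ᶜ of {ω₁, ω₂, ω₄}
  {ω₁, ω₄, ω₅}  = ᶜ of {ω₂, ω₃}
  {ω₁, ω₂, ω₃, ω₄}  = {ω₁, ω₃, ω₄} ∪ {ω₂, ω₃}
Iteration 2 (4 new):
  {ω₅}  = ᶜ of {ω₁, ω₂, ω₃, ω₄}
  {ω₂, ω₃, ω₅}  = {ω₂, ω₅} ∪ {ω₂, ω₃}
  {ω₁, ω₂, ω₄, ω₅}  = {ω₁, ω₄, ω₅} ∪ {ω₂, ω₅}
  {ω₁, ω₃, ω₄, ω₅}  = {ω₁, ω₄, ω₅} ∪ {ω₁, ω₃, ω₄}
Iteration 3: +3 →
  {ω₂}  = ᶜ of {ω₁, ω₃, ω₄, ω₅}
  {ω₃}  = ᶜ of {ω₁, ω₂, ω₄, ω₅}
  {ω₁, ω₄}  = ᶜ of {ω₂, ω₃, ω₅}
Iteration 4: no new sets; the family is a σ-algebra.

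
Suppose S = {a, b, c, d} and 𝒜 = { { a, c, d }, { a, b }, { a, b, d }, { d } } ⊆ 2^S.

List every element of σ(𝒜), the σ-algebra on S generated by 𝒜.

σ(𝒜) (16 sets): { {}, { a }, { b }, { c }, { d }, { a, b }, { a, c }, { a, d }, { b, c }, { b, d }, { c, d }, { a, b, c }, { a, b, d }, { a, c, d }, { b, c, d }, S }

Trace:
Take S₀ = 𝒜 ∪ {∅, S} = { {}, { d }, { a, b }, { a, b, d }, { a, c, d }, S }.
Round 1: 4 new —
  { b }  = ᶜ of { a, c, d }
  { c }  = ᶜ of { a, b, d }
  { c, d }  = ᶜ of { a, b }
  { a, b, c }  = ᶜ of { d }
  — 10 sets.
Round 2 (3 new):
  { b, c }  = { b } ∪ { c }
  { b, d }  = { b } ∪ { d }
  { b, c, d }  = { c, d } ∪ { b }
  — 13 sets.
Round 3 adds 3:
  { a }  = ᶜ of { b, c, d }
  { a, c }  = ᶜ of { b, d }
  { a, d }  = ᶜ of { b, c }
  — 16 sets.
After Round 4 the family is unchanged; done.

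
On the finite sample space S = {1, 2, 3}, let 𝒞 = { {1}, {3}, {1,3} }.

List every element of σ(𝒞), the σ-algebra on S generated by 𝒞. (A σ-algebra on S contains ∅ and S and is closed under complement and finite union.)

Seed the family with 𝒞 together with ∅ and S: { {}, {1}, {3}, {1,3}, S }.
Round 1. New:
  {2}  = S∖{1,3}
  {1,2}  = S∖{3}
  {2,3}  = S∖{1}
Round 2 adds nothing — fixpoint reached.

Therefore σ(𝒞) = { {}, {1}, {2}, {3}, {1,2}, {1,3}, {2,3}, S } (|σ(𝒞)| = 8).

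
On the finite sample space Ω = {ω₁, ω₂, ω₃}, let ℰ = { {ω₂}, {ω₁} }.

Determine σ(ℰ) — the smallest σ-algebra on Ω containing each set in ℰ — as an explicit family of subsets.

σ(ℰ) = { {}, {ω₁}, {ω₂}, {ω₃}, {ω₁,ω₂}, {ω₁,ω₃}, {ω₂,ω₃}, Ω }

Derivation:
Begin from { {}, {ω₁}, {ω₂}, Ω } (that is, ℰ plus ∅ and Ω).
Round 1. New:
  {ω₁,ω₂}  = {ω₂} ∪ {ω₁}
  {ω₁,ω₃}  = ᶜ of {ω₂}
  {ω₂,ω₃}  = ᶜ of {ω₁}
  — 7 sets.
Round 2 adds 1:
  {ω₃}  = ᶜ of {ω₁,ω₂}
  — 8 sets.
Round 3: no new sets; the family is a σ-algebra.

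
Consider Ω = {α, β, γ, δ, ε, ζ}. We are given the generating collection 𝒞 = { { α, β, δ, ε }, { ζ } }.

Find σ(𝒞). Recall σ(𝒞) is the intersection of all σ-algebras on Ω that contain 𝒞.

σ(𝒞) = { ∅, { γ }, { ζ }, { γ, ζ }, { α, β, δ, ε }, { α, β, γ, δ, ε }, { α, β, δ, ε, ζ }, Ω }

Trace:
Start: 𝒞 ∪ {∅, Ω} = { ∅, { ζ }, { α, β, δ, ε }, Ω }.
Iteration 1. New:
  { γ, ζ }  = ᶜ of { α, β, δ, ε }
  { α, β, γ, δ, ε }  = ᶜ of { ζ }
  { α, β, δ, ε, ζ }  = { ζ } ∪ { α, β, δ, ε }
  (now 7)
Iteration 2: 1 new —
  { γ }  = ᶜ of { α, β, δ, ε, ζ }
  (now 8)
Iteration 3: no new sets; the family is a σ-algebra.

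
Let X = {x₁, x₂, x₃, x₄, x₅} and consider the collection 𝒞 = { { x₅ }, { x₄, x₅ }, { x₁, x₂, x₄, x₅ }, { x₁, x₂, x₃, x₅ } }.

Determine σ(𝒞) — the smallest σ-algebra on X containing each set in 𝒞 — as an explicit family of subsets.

Start: 𝒞 ∪ {∅, X} = { {}, { x₅ }, { x₄, x₅ }, { x₁, x₂, x₃, x₅ }, { x₁, x₂, x₄, x₅ }, X }.
Step 1 (4 new):
  { x₃ }  = ᶜ of { x₁, x₂, x₄, x₅ }
  { x₄ }  = ᶜ of { x₁, x₂, x₃, x₅ }
  { x₁, x₂, x₃ }  = ᶜ of { x₄, x₅ }
  { x₁, x₂, x₃, x₄ }  = ᶜ of { x₅ }
Step 2 adds 3:
  { x₃, x₄ }  = { x₃ } ∪ { x₄ }
  { x₃, x₅ }  = { x₅ } ∪ { x₃ }
  { x₃, x₄, x₅ }  = { x₄, x₅ } ∪ { x₃ }
Step 3: 3 new —
  { x₁, x₂ }  = ᶜ of { x₃, x₄, x₅ }
  { x₁, x₂, x₄ }  = ᶜ of { x₃, x₅ }
  { x₁, x₂, x₅ }  = ᶜ of { x₃, x₄ }
After Step 4 the family is unchanged; done.

Hence σ(𝒞) has 16 members: { {}, { x₃ }, { x₄ }, { x₅ }, { x₁, x₂ }, { x₃, x₄ }, { x₃, x₅ }, { x₄, x₅ }, { x₁, x₂, x₃ }, { x₁, x₂, x₄ }, { x₁, x₂, x₅ }, { x₃, x₄, x₅ }, { x₁, x₂, x₃, x₄ }, { x₁, x₂, x₃, x₅ }, { x₁, x₂, x₄, x₅ }, X }.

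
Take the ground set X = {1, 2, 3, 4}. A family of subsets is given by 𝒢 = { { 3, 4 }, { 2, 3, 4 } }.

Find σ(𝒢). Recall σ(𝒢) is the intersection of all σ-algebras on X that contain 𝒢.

Start: 𝒢 ∪ {∅, X} = { {  }, { 3, 4 }, { 2, 3, 4 }, X }.
Pass 1: 2 new —
  { 1 }  = ᶜ of { 2, 3, 4 }
  { 1, 2 }  = ᶜ of { 3, 4 }
  — 6 sets.
Pass 2: 1 new —
  { 1, 3, 4 }  = { 3, 4 } ∪ { 1 }
  — 7 sets.
Pass 3: +1 →
  { 2 }  = ᶜ of { 1, 3, 4 }
  — 8 sets.
Pass 4: stable.

σ(𝒢) = { {  }, { 1 }, { 2 }, { 1, 2 }, { 3, 4 }, { 1, 3, 4 }, { 2, 3, 4 }, X }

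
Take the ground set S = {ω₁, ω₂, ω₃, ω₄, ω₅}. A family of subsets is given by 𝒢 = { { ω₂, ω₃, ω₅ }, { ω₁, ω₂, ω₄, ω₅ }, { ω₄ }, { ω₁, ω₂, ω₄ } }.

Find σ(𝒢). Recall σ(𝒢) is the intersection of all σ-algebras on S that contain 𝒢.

|σ(𝒢)| = 32.  σ(𝒢) = { {}, { ω₁ }, { ω₂ }, { ω₃ }, { ω₄ }, { ω₅ }, { ω₁, ω₂ }, { ω₁, ω₃ }, { ω₁, ω₄ }, { ω₁, ω₅ }, { ω₂, ω₃ }, { ω₂, ω₄ }, { ω₂, ω₅ }, { ω₃, ω₄ }, { ω₃, ω₅ }, { ω₄, ω₅ }, { ω₁, ω₂, ω₃ }, { ω₁, ω₂, ω₄ }, { ω₁, ω₂, ω₅ }, { ω₁, ω₃, ω₄ }, { ω₁, ω₃, ω₅ }, { ω₁, ω₄, ω₅ }, { ω₂, ω₃, ω₄ }, { ω₂, ω₃, ω₅ }, { ω₂, ω₄, ω₅ }, { ω₃, ω₄, ω₅ }, { ω₁, ω₂, ω₃, ω₄ }, { ω₁, ω₂, ω₃, ω₅ }, { ω₁, ω₂, ω₄, ω₅ }, { ω₁, ω₃, ω₄, ω₅ }, { ω₂, ω₃, ω₄, ω₅ }, S }

Working:
Take S₀ = 𝒢 ∪ {∅, S} = { {}, { ω₄ }, { ω₁, ω₂, ω₄ }, { ω₂, ω₃, ω₅ }, { ω₁, ω₂, ω₄, ω₅ }, S }.
Step 1: 5 new —
  { ω₃ }  = { ω₁, ω₂, ω₄, ω₅ }ᶜ
  { ω₁, ω₄ }  = { ω₂, ω₃, ω₅ }ᶜ
  { ω₃, ω₅ }  = { ω₁, ω₂, ω₄ }ᶜ
  { ω₁, ω₂, ω₃, ω₅ }  = { ω₄ }ᶜ
  { ω₂, ω₃, ω₄, ω₅ }  = { ω₂, ω₃, ω₅ } ∪ { ω₄ }
  [11 total]
Step 2: +6 →
  { ω₁ }  = { ω₂, ω₃, ω₄, ω₅ }ᶜ
  { ω₃, ω₄ }  = { ω₃ } ∪ { ω₄ }
  { ω₁, ω₃, ω₄ }  = { ω₃ } ∪ { ω₁, ω₄ }
  { ω₃, ω₄, ω₅ }  = { ω₄ } ∪ { ω₃, ω₅ }
  { ω₁, ω₂, ω₃, ω₄ }  = { ω₁, ω₂, ω₄ } ∪ { ω₃ }
  { ω₁, ω₃, ω₄, ω₅ }  = { ω₁, ω₄ } ∪ { ω₃, ω₅ }
  [17 total]
Step 3 (7 new):
  { ω₂ }  = { ω₁, ω₃, ω₄, ω₅ }ᶜ
  { ω₅ }  = { ω₁, ω₂, ω₃, ω₄ }ᶜ
  { ω₁, ω₂ }  = { ω₃, ω₄, ω₅ }ᶜ
  { ω₁, ω₃ }  = { ω₃ } ∪ { ω₁ }
  { ω₂, ω₅ }  = { ω₁, ω₃, ω₄ }ᶜ
  { ω₁, ω₂, ω₅ }  = { ω₃, ω₄ }ᶜ
  { ω₁, ω₃, ω₅ }  = { ω₃, ω₅ } ∪ { ω₁ }
  [24 total]
Step 4: +8 →
  { ω₁, ω₅ }  = { ω₅ } ∪ { ω₁ }
  { ω₂, ω₃ }  = { ω₂ } ∪ { ω₃ }
  { ω₂, ω₄ }  = { ω₁, ω₃, ω₅ }ᶜ
  { ω₄, ω₅ }  = { ω₅ } ∪ { ω₄ }
  { ω₁, ω₂, ω₃ }  = { ω₁, ω₂ } ∪ { ω₃ }
  { ω₁, ω₄, ω₅ }  = { ω₅ } ∪ { ω₁, ω₄ }
  { ω₂, ω₃, ω₄ }  = { ω₃, ω₄ } ∪ { ω₂ }
  { ω₂, ω₄, ω₅ }  = { ω₁, ω₃ }ᶜ
  [32 total]
Step 5: no new sets; the family is a σ-algebra.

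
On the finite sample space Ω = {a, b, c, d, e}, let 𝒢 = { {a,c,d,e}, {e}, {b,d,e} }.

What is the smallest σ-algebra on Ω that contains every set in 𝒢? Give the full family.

Seed the family with 𝒢 together with ∅ and Ω: { {}, {e}, {b,d,e}, {a,c,d,e}, Ω }.
Pass 1: 3 new —
  {b}  = ᶜ of {a,c,d,e}
  {a,c}  = ᶜ of {b,d,e}
  {a,b,c,d}  = ᶜ of {e}
  |family| = 8
Pass 2. New:
  {b,e}  = {b} ∪ {e}
  {a,b,c}  = {b} ∪ {a,c}
  {a,c,e}  = {a,c} ∪ {e}
  |family| = 11
Pass 3: +4 →
  {b,d}  = ᶜ of {a,c,e}
  {d,e}  = ᶜ of {a,b,c}
  {a,c,d}  = ᶜ of {b,e}
  {a,b,c,e}  = {b,e} ∪ {a,b,c}
  |family| = 15
Pass 4: 1 new —
  {d}  = ᶜ of {a,b,c,e}
  |family| = 16
Pass 5: stable.

Therefore σ(𝒢) = { {}, {b}, {d}, {e}, {a,c}, {b,d}, {b,e}, {d,e}, {a,b,c}, {a,c,d}, {a,c,e}, {b,d,e}, {a,b,c,d}, {a,b,c,e}, {a,c,d,e}, Ω } (|σ(𝒢)| = 16).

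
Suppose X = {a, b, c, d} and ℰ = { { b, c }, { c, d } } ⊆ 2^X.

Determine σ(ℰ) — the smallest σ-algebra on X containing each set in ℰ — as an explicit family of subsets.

Seed the family with ℰ together with ∅ and X: { {}, { b, c }, { c, d }, X }.
Pass 1: +3 →
  { a, b }  = complement { c, d }
  { a, d }  = complement { b, c }
  { b, c, d }  = { c, d } ∪ { b, c }
Pass 2: +4 →
  { a }  = complement { b, c, d }
  { a, b, c }  = { b, c } ∪ { a, b }
  { a, b, d }  = { a, d } ∪ { a, b }
  { a, c, d }  = { c, d } ∪ { a, d }
Pass 3 adds 3:
  { b }  = complement { a, c, d }
  { c }  = complement { a, b, d }
  { d }  = complement { a, b, c }
Pass 4: +2 →
  { a, c }  = { c } ∪ { a }
  { b, d }  = { d } ∪ { b }
Pass 5: already closed under ᶜ and ∪.

Hence σ(ℰ) has 16 members: { {}, { a }, { b }, { c }, { d }, { a, b }, { a, c }, { a, d }, { b, c }, { b, d }, { c, d }, { a, b, c }, { a, b, d }, { a, c, d }, { b, c, d }, X }.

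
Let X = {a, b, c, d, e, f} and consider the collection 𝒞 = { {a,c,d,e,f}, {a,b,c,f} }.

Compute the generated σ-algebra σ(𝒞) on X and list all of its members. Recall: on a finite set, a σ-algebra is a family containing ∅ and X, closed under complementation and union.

Begin from { {}, {a,b,c,f}, {a,c,d,e,f}, X } (that is, 𝒞 plus ∅ and X).
Round 1: 2 new —
  {b}  = complement {a,c,d,e,f}
  {d,e}  = complement {a,b,c,f}
  |family| = 6
Round 2: +1 →
  {b,d,e}  = {d,e} ∪ {b}
  |family| = 7
Round 3 (1 new):
  {a,c,f}  = complement {b,d,e}
  |family| = 8
Round 4: closed — nothing new.

Hence σ(𝒞) has 8 members: { {}, {b}, {d,e}, {a,c,f}, {b,d,e}, {a,b,c,f}, {a,c,d,e,f}, X }.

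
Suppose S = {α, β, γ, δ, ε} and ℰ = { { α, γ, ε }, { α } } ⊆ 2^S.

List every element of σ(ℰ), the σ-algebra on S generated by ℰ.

|σ(ℰ)| = 8.  σ(ℰ) = { ∅, { α }, { β, δ }, { γ, ε }, { α, β, δ }, { α, γ, ε }, { β, γ, δ, ε }, S }

Derivation:
Start: ℰ ∪ {∅, S} = { ∅, { α }, { α, γ, ε }, S }.
Round 1 (2 new):
  { β, δ }  = ᶜ of { α, γ, ε }
  { β, γ, δ, ε }  = ᶜ of { α }
Round 2: +1 →
  { α, β, δ }  = { β, δ } ∪ { α }
Round 3. New:
  { γ, ε }  = ᶜ of { α, β, δ }
Round 4: closed — nothing new.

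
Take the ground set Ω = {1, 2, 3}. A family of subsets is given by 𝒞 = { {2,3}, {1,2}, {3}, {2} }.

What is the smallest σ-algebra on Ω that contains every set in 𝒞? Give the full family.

Seed the family with 𝒞 together with ∅ and Ω: { ∅, {2}, {3}, {1,2}, {2,3}, Ω }.
Pass 1: +2 →
  {1}  = complement {2,3}
  {1,3}  = complement {2}
  [8 total]
Pass 2: stable.

|σ(𝒞)| = 8.  σ(𝒞) = { ∅, {1}, {2}, {3}, {1,2}, {1,3}, {2,3}, Ω }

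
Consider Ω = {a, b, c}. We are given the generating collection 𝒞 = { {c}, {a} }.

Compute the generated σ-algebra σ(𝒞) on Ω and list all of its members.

|σ(𝒞)| = 8.  σ(𝒞) = { {}, {a}, {b}, {c}, {a, b}, {a, c}, {b, c}, Ω }

Working:
Seed the family with 𝒞 together with ∅ and Ω: { {}, {a}, {c}, Ω }.
Step 1 adds 3:
  {a, b}  = complement {c}
  {a, c}  = {c} ∪ {a}
  {b, c}  = complement {a}
  (now 7)
Step 2: +1 →
  {b}  = complement {a, c}
  (now 8)
Step 3: no new sets; the family is a σ-algebra.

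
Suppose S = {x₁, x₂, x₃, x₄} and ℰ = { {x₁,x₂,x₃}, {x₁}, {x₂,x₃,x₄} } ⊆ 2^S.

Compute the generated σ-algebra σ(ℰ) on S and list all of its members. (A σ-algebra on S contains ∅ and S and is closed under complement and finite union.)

Begin from { {}, {x₁}, {x₁,x₂,x₃}, {x₂,x₃,x₄}, S } (that is, ℰ plus ∅ and S).
Pass 1: +1 →
  {x₄}  = {x₁,x₂,x₃}ᶜ
Pass 2 (1 new):
  {x₁,x₄}  = {x₄} ∪ {x₁}
Pass 3. New:
  {x₂,x₃}  = {x₁,x₄}ᶜ
Pass 4 adds nothing — fixpoint reached.

|σ(ℰ)| = 8.  σ(ℰ) = { {}, {x₁}, {x₄}, {x₁,x₄}, {x₂,x₃}, {x₁,x₂,x₃}, {x₂,x₃,x₄}, S }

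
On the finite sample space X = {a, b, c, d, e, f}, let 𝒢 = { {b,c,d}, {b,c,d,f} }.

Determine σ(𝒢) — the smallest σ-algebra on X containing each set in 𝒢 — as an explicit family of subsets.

Initial family (4 sets): { {}, {b,c,d}, {b,c,d,f}, X }.
Round 1: 2 new —
  {a,e}  = ᶜ of {b,c,d,f}
  {a,e,f}  = ᶜ of {b,c,d}
  (now 6)
Round 2 adds 1:
  {a,b,c,d,e}  = {b,c,d} ∪ {a,e}
  (now 7)
Round 3 adds 1:
  {f}  = ᶜ of {a,b,c,d,e}
  (now 8)
Round 4: closed — nothing new.

Hence σ(𝒢) has 8 members: { {}, {f}, {a,e}, {a,e,f}, {b,c,d}, {b,c,d,f}, {a,b,c,d,e}, X }.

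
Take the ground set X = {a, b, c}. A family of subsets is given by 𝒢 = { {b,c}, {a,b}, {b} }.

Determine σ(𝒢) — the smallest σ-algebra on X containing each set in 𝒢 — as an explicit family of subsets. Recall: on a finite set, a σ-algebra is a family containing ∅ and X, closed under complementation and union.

Seed the family with 𝒢 together with ∅ and X: { {}, {b}, {a,b}, {b,c}, X }.
Pass 1: 3 new —
  {a}  = ᶜ of {b,c}
  {c}  = ᶜ of {a,b}
  {a,c}  = ᶜ of {b}
  — 8 sets.
Pass 2: already closed under ᶜ and ∪.

Therefore σ(𝒢) = { {}, {a}, {b}, {c}, {a,b}, {a,c}, {b,c}, X } (|σ(𝒢)| = 8).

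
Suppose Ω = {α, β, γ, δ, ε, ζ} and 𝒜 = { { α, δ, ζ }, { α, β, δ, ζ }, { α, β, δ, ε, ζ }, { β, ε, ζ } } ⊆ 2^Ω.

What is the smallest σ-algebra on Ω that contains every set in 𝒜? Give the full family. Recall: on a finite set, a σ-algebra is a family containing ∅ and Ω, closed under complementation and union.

Answer: σ(𝒜) = { ∅, { β }, { γ }, { ε }, { ζ }, { α, δ }, { β, γ }, { β, ε }, { β, ζ }, { γ, ε }, { γ, ζ }, { ε, ζ }, { α, β, δ }, { α, γ, δ }, { α, δ, ε }, { α, δ, ζ }, { β, γ, ε }, { β, γ, ζ }, { β, ε, ζ }, { γ, ε, ζ }, { α, β, γ, δ }, { α, β, δ, ε }, { α, β, δ, ζ }, { α, γ, δ, ε }, { α, γ, δ, ζ }, { α, δ, ε, ζ }, { β, γ, ε, ζ }, { α, β, γ, δ, ε }, { α, β, γ, δ, ζ }, { α, β, δ, ε, ζ }, { α, γ, δ, ε, ζ }, Ω }

Check:
Begin from { ∅, { α, δ, ζ }, { β, ε, ζ }, { α, β, δ, ζ }, { α, β, δ, ε, ζ }, Ω } (that is, 𝒜 plus ∅ and Ω).
Pass 1: +4 →
  { γ }  = Ω∖{ α, β, δ, ε, ζ }
  { γ, ε }  = Ω∖{ α, β, δ, ζ }
  { α, γ, δ }  = Ω∖{ β, ε, ζ }
  { β, γ, ε }  = Ω∖{ α, δ, ζ }
  [10 total]
Pass 2. New:
  { α, γ, δ, ε }  = { α, γ, δ } ∪ { γ, ε }
  { α, γ, δ, ζ }  = { α, δ, ζ } ∪ { γ }
  { β, γ, ε, ζ }  = { β, ε, ζ } ∪ { γ }
  { α, β, γ, δ, ε }  = { α, γ, δ } ∪ { β, γ, ε }
  { α, β, γ, δ, ζ }  = { α, β, δ, ζ } ∪ { γ }
  { α, γ, δ, ε, ζ }  = { α, δ, ζ } ∪ { γ, ε }
  [16 total]
Pass 3. New:
  { β }  = Ω∖{ α, γ, δ, ε, ζ }
  { ε }  = Ω∖{ α, β, γ, δ, ζ }
  { ζ }  = Ω∖{ α, β, γ, δ, ε }
  { α, δ }  = Ω∖{ β, γ, ε, ζ }
  { β, ε }  = Ω∖{ α, γ, δ, ζ }
  { β, ζ }  = Ω∖{ α, γ, δ, ε }
  [22 total]
Pass 4. New:
  { β, γ }  = { β } ∪ { γ }
  { γ, ζ }  = { ζ } ∪ { γ }
  { ε, ζ }  = { ζ } ∪ { ε }
  { α, β, δ }  = { β } ∪ { α, δ }
  { α, δ, ε }  = { ε } ∪ { α, δ }
  { β, γ, ζ }  = { β, ζ } ∪ { γ }
  { γ, ε, ζ }  = { ζ } ∪ { γ, ε }
  { α, β, γ, δ }  = { β } ∪ { α, γ, δ }
  { α, β, δ, ε }  = { β, ε } ∪ { α, δ }
  { α, δ, ε, ζ }  = { α, δ, ζ } ∪ { ε }
  [32 total]
After Pass 5 the family is unchanged; done.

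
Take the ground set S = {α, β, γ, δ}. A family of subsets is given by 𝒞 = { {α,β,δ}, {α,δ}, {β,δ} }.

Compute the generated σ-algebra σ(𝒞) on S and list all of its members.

Take S₀ = 𝒞 ∪ {∅, S} = { ∅, {α,δ}, {β,δ}, {α,β,δ}, S }.
Step 1: +3 →
  {γ}  = ᶜ of {α,β,δ}
  {α,γ}  = ᶜ of {β,δ}
  {β,γ}  = ᶜ of {α,δ}
  [8 total]
Step 2 (3 new):
  {α,β,γ}  = {α,γ} ∪ {β,γ}
  {α,γ,δ}  = {γ} ∪ {α,δ}
  {β,γ,δ}  = {γ} ∪ {β,δ}
  [11 total]
Step 3. New:
  {α}  = ᶜ of {β,γ,δ}
  {β}  = ᶜ of {α,γ,δ}
  {δ}  = ᶜ of {α,β,γ}
  [14 total]
Step 4 (2 new):
  {α,β}  = {β} ∪ {α}
  {γ,δ}  = {γ} ∪ {δ}
  [16 total]
Step 5 adds nothing — fixpoint reached.

σ(𝒞) = { ∅, {α}, {β}, {γ}, {δ}, {α,β}, {α,γ}, {α,δ}, {β,γ}, {β,δ}, {γ,δ}, {α,β,γ}, {α,β,δ}, {α,γ,δ}, {β,γ,δ}, S }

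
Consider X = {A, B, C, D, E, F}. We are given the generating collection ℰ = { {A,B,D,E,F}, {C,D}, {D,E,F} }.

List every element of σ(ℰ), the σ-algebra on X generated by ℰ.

σ(ℰ) (16 sets): { ∅, {C}, {D}, {A,B}, {C,D}, {E,F}, {A,B,C}, {A,B,D}, {C,E,F}, {D,E,F}, {A,B,C,D}, {A,B,E,F}, {C,D,E,F}, {A,B,C,E,F}, {A,B,D,E,F}, X }

Trace:
Begin from { ∅, {C,D}, {D,E,F}, {A,B,D,E,F}, X } (that is, ℰ plus ∅ and X).
Round 1. New:
  {C}  = X∖{A,B,D,E,F}
  {A,B,C}  = X∖{D,E,F}
  {A,B,E,F}  = X∖{C,D}
  {C,D,E,F}  = {C,D} ∪ {D,E,F}
Round 2. New:
  {A,B}  = X∖{C,D,E,F}
  {A,B,C,D}  = {C,D} ∪ {A,B,C}
  {A,B,C,E,F}  = {A,B,C} ∪ {A,B,E,F}
Round 3. New:
  {D}  = X∖{A,B,C,E,F}
  {E,F}  = X∖{A,B,C,D}
Round 4: 2 new —
  {A,B,D}  = {A,B} ∪ {D}
  {C,E,F}  = {C} ∪ {E,F}
Round 5: no new sets; the family is a σ-algebra.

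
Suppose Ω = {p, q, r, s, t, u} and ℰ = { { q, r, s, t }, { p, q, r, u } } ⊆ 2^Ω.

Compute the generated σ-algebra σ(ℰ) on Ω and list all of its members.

Start: ℰ ∪ {∅, Ω} = { {}, { p, q, r, u }, { q, r, s, t }, Ω }.
Iteration 1. New:
  { p, u }  = complement { q, r, s, t }
  { s, t }  = complement { p, q, r, u }
Iteration 2 (1 new):
  { p, s, t, u }  = { s, t } ∪ { p, u }
Iteration 3 (1 new):
  { q, r }  = complement { p, s, t, u }
Iteration 4: no new sets; the family is a σ-algebra.

|σ(ℰ)| = 8.  σ(ℰ) = { {}, { p, u }, { q, r }, { s, t }, { p, q, r, u }, { p, s, t, u }, { q, r, s, t }, Ω }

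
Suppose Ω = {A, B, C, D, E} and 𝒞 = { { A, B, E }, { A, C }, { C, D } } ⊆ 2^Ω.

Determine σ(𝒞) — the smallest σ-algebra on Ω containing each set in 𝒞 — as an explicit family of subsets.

Take S₀ = 𝒞 ∪ {∅, Ω} = { ∅, { A, C }, { C, D }, { A, B, E }, Ω }.
Step 1: +3 →
  { A, C, D }  = { C, D } ∪ { A, C }
  { B, D, E }  = { A, C }ᶜ
  { A, B, C, E }  = { A, B, E } ∪ { A, C }
  [8 total]
Step 2 adds 4:
  { D }  = { A, B, C, E }ᶜ
  { B, E }  = { A, C, D }ᶜ
  { A, B, D, E }  = { A, B, E } ∪ { B, D, E }
  { B, C, D, E }  = { C, D } ∪ { B, D, E }
  [12 total]
Step 3: 2 new —
  { A }  = { B, C, D, E }ᶜ
  { C }  = { A, B, D, E }ᶜ
  [14 total]
Step 4: +2 →
  { A, D }  = { D } ∪ { A }
  { B, C, E }  = { C } ∪ { B, E }
  [16 total]
Step 5: already closed under ᶜ and ∪.

σ(𝒞) = { ∅, { A }, { C }, { D }, { A, C }, { A, D }, { B, E }, { C, D }, { A, B, E }, { A, C, D }, { B, C, E }, { B, D, E }, { A, B, C, E }, { A, B, D, E }, { B, C, D, E }, Ω }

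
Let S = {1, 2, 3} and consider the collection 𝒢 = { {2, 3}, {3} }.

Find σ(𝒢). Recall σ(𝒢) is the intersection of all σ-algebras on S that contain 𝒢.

Initial family (4 sets): { {}, {3}, {2, 3}, S }.
Step 1. New:
  {1}  = ᶜ of {2, 3}
  {1, 2}  = ᶜ of {3}
  (now 6)
Step 2 (1 new):
  {1, 3}  = {3} ∪ {1}
  (now 7)
Step 3: 1 new —
  {2}  = ᶜ of {1, 3}
  (now 8)
Step 4: no new sets; the family is a σ-algebra.

σ(𝒢) = { {}, {1}, {2}, {3}, {1, 2}, {1, 3}, {2, 3}, S }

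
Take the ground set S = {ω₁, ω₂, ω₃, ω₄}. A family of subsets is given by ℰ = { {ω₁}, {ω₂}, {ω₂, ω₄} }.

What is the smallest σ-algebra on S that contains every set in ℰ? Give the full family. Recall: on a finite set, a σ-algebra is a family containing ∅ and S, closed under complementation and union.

σ(ℰ) = { {}, {ω₁}, {ω₂}, {ω₃}, {ω₄}, {ω₁, ω₂}, {ω₁, ω₃}, {ω₁, ω₄}, {ω₂, ω₃}, {ω₂, ω₄}, {ω₃, ω₄}, {ω₁, ω₂, ω₃}, {ω₁, ω₂, ω₄}, {ω₁, ω₃, ω₄}, {ω₂, ω₃, ω₄}, S }

Working:
Seed the family with ℰ together with ∅ and S: { {}, {ω₁}, {ω₂}, {ω₂, ω₄}, S }.
Step 1: +5 →
  {ω₁, ω₂}  = {ω₂} ∪ {ω₁}
  {ω₁, ω₃}  = S∖{ω₂, ω₄}
  {ω₁, ω₂, ω₄}  = {ω₂, ω₄} ∪ {ω₁}
  {ω₁, ω₃, ω₄}  = S∖{ω₂}
  {ω₂, ω₃, ω₄}  = S∖{ω₁}
  (now 10)
Step 2: +3 →
  {ω₃}  = S∖{ω₁, ω₂, ω₄}
  {ω₃, ω₄}  = S∖{ω₁, ω₂}
  {ω₁, ω₂, ω₃}  = {ω₁, ω₂} ∪ {ω₁, ω₃}
  (now 13)
Step 3. New:
  {ω₄}  = S∖{ω₁, ω₂, ω₃}
  {ω₂, ω₃}  = {ω₃} ∪ {ω₂}
  (now 15)
Step 4 adds 1:
  {ω₁, ω₄}  = S∖{ω₂, ω₃}
  (now 16)
After Step 5 the family is unchanged; done.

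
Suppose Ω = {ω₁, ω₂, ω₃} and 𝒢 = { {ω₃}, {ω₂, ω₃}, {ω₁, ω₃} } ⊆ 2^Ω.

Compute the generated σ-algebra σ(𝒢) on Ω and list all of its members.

Initial family (5 sets): { ∅, {ω₃}, {ω₁, ω₃}, {ω₂, ω₃}, Ω }.
Round 1: +3 →
  {ω₁}  = complement {ω₂, ω₃}
  {ω₂}  = complement {ω₁, ω₃}
  {ω₁, ω₂}  = complement {ω₃}
  [8 total]
Round 2 adds nothing — fixpoint reached.

σ(𝒢) = { ∅, {ω₁}, {ω₂}, {ω₃}, {ω₁, ω₂}, {ω₁, ω₃}, {ω₂, ω₃}, Ω }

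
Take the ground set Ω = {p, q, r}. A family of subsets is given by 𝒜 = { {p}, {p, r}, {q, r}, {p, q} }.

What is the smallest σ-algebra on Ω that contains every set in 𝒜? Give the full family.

Seed the family with 𝒜 together with ∅ and Ω: { ∅, {p}, {p, q}, {p, r}, {q, r}, Ω }.
Pass 1: 2 new —
  {q}  = complement {p, r}
  {r}  = complement {p, q}
Pass 2 adds nothing — fixpoint reached.

Hence σ(𝒜) has 8 members: { ∅, {p}, {q}, {r}, {p, q}, {p, r}, {q, r}, Ω }.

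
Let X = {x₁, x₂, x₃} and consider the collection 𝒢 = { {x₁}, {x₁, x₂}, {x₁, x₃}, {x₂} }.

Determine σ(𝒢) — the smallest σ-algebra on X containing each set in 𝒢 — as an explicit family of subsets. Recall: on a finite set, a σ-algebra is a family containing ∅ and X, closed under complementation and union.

σ(𝒢) = { {}, {x₁}, {x₂}, {x₃}, {x₁, x₂}, {x₁, x₃}, {x₂, x₃}, X }

Check:
Initial family (6 sets): { {}, {x₁}, {x₂}, {x₁, x₂}, {x₁, x₃}, X }.
Pass 1 adds 2:
  {x₃}  = {x₁, x₂}ᶜ
  {x₂, x₃}  = {x₁}ᶜ
  [8 total]
After Pass 2 the family is unchanged; done.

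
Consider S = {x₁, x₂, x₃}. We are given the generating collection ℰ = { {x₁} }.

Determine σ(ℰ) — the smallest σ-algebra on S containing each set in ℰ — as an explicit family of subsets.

|σ(ℰ)| = 4.  σ(ℰ) = { ∅, {x₁}, {x₂,x₃}, S }

Check:
Start: ℰ ∪ {∅, S} = { ∅, {x₁}, S }.
Round 1: +1 →
  {x₂,x₃}  = {x₁}ᶜ
  (now 4)
Round 2: stable.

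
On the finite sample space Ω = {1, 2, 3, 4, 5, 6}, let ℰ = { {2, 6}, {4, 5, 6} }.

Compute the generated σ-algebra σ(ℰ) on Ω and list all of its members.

σ(ℰ) (16 sets): { {}, {2}, {6}, {1, 3}, {2, 6}, {4, 5}, {1, 2, 3}, {1, 3, 6}, {2, 4, 5}, {4, 5, 6}, {1, 2, 3, 6}, {1, 3, 4, 5}, {2, 4, 5, 6}, {1, 2, 3, 4, 5}, {1, 3, 4, 5, 6}, Ω }

Check:
Begin from { {}, {2, 6}, {4, 5, 6}, Ω } (that is, ℰ plus ∅ and Ω).
Round 1. New:
  {1, 2, 3}  = Ω∖{4, 5, 6}
  {1, 3, 4, 5}  = Ω∖{2, 6}
  {2, 4, 5, 6}  = {2, 6} ∪ {4, 5, 6}
  |family| = 7
Round 2. New:
  {1, 3}  = Ω∖{2, 4, 5, 6}
  {1, 2, 3, 6}  = {1, 2, 3} ∪ {2, 6}
  {1, 2, 3, 4, 5}  = {1, 2, 3} ∪ {1, 3, 4, 5}
  {1, 3, 4, 5, 6}  = {1, 3, 4, 5} ∪ {4, 5, 6}
  |family| = 11
Round 3 adds 3:
  {2}  = Ω∖{1, 3, 4, 5, 6}
  {6}  = Ω∖{1, 2, 3, 4, 5}
  {4, 5}  = Ω∖{1, 2, 3, 6}
  |family| = 14
Round 4: 2 new —
  {1, 3, 6}  = {1, 3} ∪ {6}
  {2, 4, 5}  = {4, 5} ∪ {2}
  |family| = 16
After Round 5 the family is unchanged; done.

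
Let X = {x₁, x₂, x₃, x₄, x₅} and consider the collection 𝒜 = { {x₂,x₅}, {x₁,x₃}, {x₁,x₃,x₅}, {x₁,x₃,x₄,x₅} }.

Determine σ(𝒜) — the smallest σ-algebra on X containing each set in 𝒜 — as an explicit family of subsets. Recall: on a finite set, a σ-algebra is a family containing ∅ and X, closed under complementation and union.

σ(𝒜) (16 sets): { {}, {x₂}, {x₄}, {x₅}, {x₁,x₃}, {x₂,x₄}, {x₂,x₅}, {x₄,x₅}, {x₁,x₂,x₃}, {x₁,x₃,x₄}, {x₁,x₃,x₅}, {x₂,x₄,x₅}, {x₁,x₂,x₃,x₄}, {x₁,x₂,x₃,x₅}, {x₁,x₃,x₄,x₅}, X }

Trace:
Seed the family with 𝒜 together with ∅ and X: { {}, {x₁,x₃}, {x₂,x₅}, {x₁,x₃,x₅}, {x₁,x₃,x₄,x₅}, X }.
Pass 1. New:
  {x₂}  = ᶜ of {x₁,x₃,x₄,x₅}
  {x₂,x₄}  = ᶜ of {x₁,x₃,x₅}
  {x₁,x₃,x₄}  = ᶜ of {x₂,x₅}
  {x₂,x₄,x₅}  = ᶜ of {x₁,x₃}
  {x₁,x₂,x₃,x₅}  = {x₂,x₅} ∪ {x₁,x₃}
  |family| = 11
Pass 2: 3 new —
  {x₄}  = ᶜ of {x₁,x₂,x₃,x₅}
  {x₁,x₂,x₃}  = {x₂} ∪ {x₁,x₃}
  {x₁,x₂,x₃,x₄}  = {x₂} ∪ {x₁,x₃,x₄}
  |family| = 14
Pass 3. New:
  {x₅}  = ᶜ of {x₁,x₂,x₃,x₄}
  {x₄,x₅}  = ᶜ of {x₁,x₂,x₃}
  |family| = 16
After Pass 4 the family is unchanged; done.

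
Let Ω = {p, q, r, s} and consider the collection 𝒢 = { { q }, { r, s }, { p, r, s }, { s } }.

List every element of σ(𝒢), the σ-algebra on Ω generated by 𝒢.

σ(𝒢) = { ∅, { p }, { q }, { r }, { s }, { p, q }, { p, r }, { p, s }, { q, r }, { q, s }, { r, s }, { p, q, r }, { p, q, s }, { p, r, s }, { q, r, s }, Ω }

Working:
Begin from { ∅, { q }, { s }, { r, s }, { p, r, s }, Ω } (that is, 𝒢 plus ∅ and Ω).
Step 1. New:
  { p, q }  = ᶜ of { r, s }
  { q, s }  = { s } ∪ { q }
  { p, q, r }  = ᶜ of { s }
  { q, r, s }  = { r, s } ∪ { q }
  — 10 sets.
Step 2. New:
  { p }  = ᶜ of { q, r, s }
  { p, r }  = ᶜ of { q, s }
  { p, q, s }  = { p, q } ∪ { s }
  — 13 sets.
Step 3: +2 →
  { r }  = ᶜ of { p, q, s }
  { p, s }  = { s } ∪ { p }
  — 15 sets.
Step 4 (1 new):
  { q, r }  = ᶜ of { p, s }
  — 16 sets.
Step 5: no new sets; the family is a σ-algebra.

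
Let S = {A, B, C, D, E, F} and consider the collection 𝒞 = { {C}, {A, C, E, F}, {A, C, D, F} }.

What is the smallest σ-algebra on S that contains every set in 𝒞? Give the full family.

Begin from { {}, {C}, {A, C, D, F}, {A, C, E, F}, S } (that is, 𝒞 plus ∅ and S).
Pass 1: 4 new —
  {B, D}  = S∖{A, C, E, F}
  {B, E}  = S∖{A, C, D, F}
  {A, B, D, E, F}  = S∖{C}
  {A, C, D, E, F}  = {A, C, E, F} ∪ {A, C, D, F}
Pass 2: +6 →
  {B}  = S∖{A, C, D, E, F}
  {B, C, D}  = {C} ∪ {B, D}
  {B, C, E}  = {B, E} ∪ {C}
  {B, D, E}  = {B, E} ∪ {B, D}
  {A, B, C, D, F}  = {A, C, D, F} ∪ {B, D}
  {A, B, C, E, F}  = {A, C, E, F} ∪ {B, E}
Pass 3 (7 new):
  {D}  = S∖{A, B, C, E, F}
  {E}  = S∖{A, B, C, D, F}
  {B, C}  = {C} ∪ {B}
  {A, C, F}  = S∖{B, D, E}
  {A, D, F}  = S∖{B, C, E}
  {A, E, F}  = S∖{B, C, D}
  {B, C, D, E}  = {C} ∪ {B, D, E}
Pass 4 adds 8:
  {A, F}  = S∖{B, C, D, E}
  {C, D}  = {C} ∪ {D}
  {C, E}  = {E} ∪ {C}
  {D, E}  = {E} ∪ {D}
  {A, B, C, F}  = {A, C, F} ∪ {B}
  {A, B, D, F}  = {B} ∪ {A, D, F}
  {A, B, E, F}  = {B, E} ∪ {A, E, F}
  {A, D, E, F}  = S∖{B, C}
Pass 5: +2 →
  {A, B, F}  = {A, F} ∪ {B}
  {C, D, E}  = {C, D} ∪ {E}
Pass 6: already closed under ᶜ and ∪.

Therefore σ(𝒞) = { {}, {B}, {C}, {D}, {E}, {A, F}, {B, C}, {B, D}, {B, E}, {C, D}, {C, E}, {D, E}, {A, B, F}, {A, C, F}, {A, D, F}, {A, E, F}, {B, C, D}, {B, C, E}, {B, D, E}, {C, D, E}, {A, B, C, F}, {A, B, D, F}, {A, B, E, F}, {A, C, D, F}, {A, C, E, F}, {A, D, E, F}, {B, C, D, E}, {A, B, C, D, F}, {A, B, C, E, F}, {A, B, D, E, F}, {A, C, D, E, F}, S } (|σ(𝒞)| = 32).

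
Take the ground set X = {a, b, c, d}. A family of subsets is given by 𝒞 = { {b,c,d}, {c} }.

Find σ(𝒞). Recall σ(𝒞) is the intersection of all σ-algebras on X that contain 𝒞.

Start: 𝒞 ∪ {∅, X} = { {}, {c}, {b,c,d}, X }.
Step 1. New:
  {a}  = complement {b,c,d}
  {a,b,d}  = complement {c}
  (now 6)
Step 2. New:
  {a,c}  = {c} ∪ {a}
  (now 7)
Step 3 adds 1:
  {b,d}  = complement {a,c}
  (now 8)
Step 4 adds nothing — fixpoint reached.

σ(𝒞) = { {}, {a}, {c}, {a,c}, {b,d}, {a,b,d}, {b,c,d}, X }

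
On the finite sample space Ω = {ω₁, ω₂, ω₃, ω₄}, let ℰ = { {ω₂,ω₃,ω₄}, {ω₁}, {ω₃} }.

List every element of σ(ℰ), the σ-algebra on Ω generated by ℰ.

Start: ℰ ∪ {∅, Ω} = { {}, {ω₁}, {ω₃}, {ω₂,ω₃,ω₄}, Ω }.
Pass 1: +2 →
  {ω₁,ω₃}  = {ω₃} ∪ {ω₁}
  {ω₁,ω₂,ω₄}  = complement {ω₃}
  |family| = 7
Pass 2 adds 1:
  {ω₂,ω₄}  = complement {ω₁,ω₃}
  |family| = 8
Pass 3 adds nothing — fixpoint reached.

Therefore σ(ℰ) = { {}, {ω₁}, {ω₃}, {ω₁,ω₃}, {ω₂,ω₄}, {ω₁,ω₂,ω₄}, {ω₂,ω₃,ω₄}, Ω } (|σ(ℰ)| = 8).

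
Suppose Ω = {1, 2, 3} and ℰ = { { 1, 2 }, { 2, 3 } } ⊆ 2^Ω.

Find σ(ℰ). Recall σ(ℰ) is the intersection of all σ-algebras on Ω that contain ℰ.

|σ(ℰ)| = 8.  σ(ℰ) = { {}, { 1 }, { 2 }, { 3 }, { 1, 2 }, { 1, 3 }, { 2, 3 }, Ω }

Derivation:
Seed the family with ℰ together with ∅ and Ω: { {}, { 1, 2 }, { 2, 3 }, Ω }.
Iteration 1. New:
  { 1 }  = { 2, 3 }ᶜ
  { 3 }  = { 1, 2 }ᶜ
  — 6 sets.
Iteration 2: +1 →
  { 1, 3 }  = { 3 } ∪ { 1 }
  — 7 sets.
Iteration 3 (1 new):
  { 2 }  = { 1, 3 }ᶜ
  — 8 sets.
After Iteration 4 the family is unchanged; done.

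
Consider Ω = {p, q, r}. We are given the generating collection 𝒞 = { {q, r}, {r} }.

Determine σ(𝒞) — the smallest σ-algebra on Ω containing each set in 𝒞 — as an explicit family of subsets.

Answer: σ(𝒞) = { ∅, {p}, {q}, {r}, {p, q}, {p, r}, {q, r}, Ω }

Trace:
Begin from { ∅, {r}, {q, r}, Ω } (that is, 𝒞 plus ∅ and Ω).
Pass 1: +2 →
  {p}  = Ω∖{q, r}
  {p, q}  = Ω∖{r}
  |family| = 6
Pass 2: +1 →
  {p, r}  = {r} ∪ {p}
  |family| = 7
Pass 3 (1 new):
  {q}  = Ω∖{p, r}
  |family| = 8
Pass 4: already closed under ᶜ and ∪.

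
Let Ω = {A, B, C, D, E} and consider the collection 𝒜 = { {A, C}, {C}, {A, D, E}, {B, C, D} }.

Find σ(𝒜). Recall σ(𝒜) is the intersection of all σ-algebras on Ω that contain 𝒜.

Start: 𝒜 ∪ {∅, Ω} = { ∅, {C}, {A, C}, {A, D, E}, {B, C, D}, Ω }.
Step 1 adds 6:
  {A, E}  = Ω∖{B, C, D}
  {B, C}  = Ω∖{A, D, E}
  {B, D, E}  = Ω∖{A, C}
  {A, B, C, D}  = {B, C, D} ∪ {A, C}
  {A, B, D, E}  = Ω∖{C}
  {A, C, D, E}  = {A, D, E} ∪ {C}
  |family| = 12
Step 2: 6 new —
  {B}  = Ω∖{A, C, D, E}
  {E}  = Ω∖{A, B, C, D}
  {A, B, C}  = {B, C} ∪ {A, C}
  {A, C, E}  = {C} ∪ {A, E}
  {A, B, C, E}  = {B, C} ∪ {A, E}
  {B, C, D, E}  = {B, C, D} ∪ {B, D, E}
  |family| = 18
Step 3: +8 →
  {A}  = Ω∖{B, C, D, E}
  {D}  = Ω∖{A, B, C, E}
  {B, D}  = Ω∖{A, C, E}
  {B, E}  = {B} ∪ {E}
  {C, E}  = {C} ∪ {E}
  {D, E}  = Ω∖{A, B, C}
  {A, B, E}  = {A, E} ∪ {B}
  {B, C, E}  = {B, C} ∪ {E}
  |family| = 26
Step 4: +6 →
  {A, B}  = {B} ∪ {A}
  {A, D}  = Ω∖{B, C, E}
  {C, D}  = Ω∖{A, B, E}
  {A, B, D}  = Ω∖{C, E}
  {A, C, D}  = Ω∖{B, E}
  {C, D, E}  = {D, E} ∪ {C}
  |family| = 32
Step 5: already closed under ᶜ and ∪.

Hence σ(𝒜) has 32 members: { ∅, {A}, {B}, {C}, {D}, {E}, {A, B}, {A, C}, {A, D}, {A, E}, {B, C}, {B, D}, {B, E}, {C, D}, {C, E}, {D, E}, {A, B, C}, {A, B, D}, {A, B, E}, {A, C, D}, {A, C, E}, {A, D, E}, {B, C, D}, {B, C, E}, {B, D, E}, {C, D, E}, {A, B, C, D}, {A, B, C, E}, {A, B, D, E}, {A, C, D, E}, {B, C, D, E}, Ω }.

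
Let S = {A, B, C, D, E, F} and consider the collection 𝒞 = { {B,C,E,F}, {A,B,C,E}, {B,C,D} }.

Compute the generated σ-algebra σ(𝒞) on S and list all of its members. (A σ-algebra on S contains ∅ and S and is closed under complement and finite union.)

Initial family (5 sets): { {}, {B,C,D}, {A,B,C,E}, {B,C,E,F}, S }.
Round 1: +6 →
  {A,D}  = complement {B,C,E,F}
  {D,F}  = complement {A,B,C,E}
  {A,E,F}  = complement {B,C,D}
  {A,B,C,D,E}  = {B,C,D} ∪ {A,B,C,E}
  {A,B,C,E,F}  = {A,B,C,E} ∪ {B,C,E,F}
  {B,C,D,E,F}  = {B,C,D} ∪ {B,C,E,F}
  [11 total]
Round 2: 7 new —
  {A}  = complement {B,C,D,E,F}
  {D}  = complement {A,B,C,E,F}
  {F}  = complement {A,B,C,D,E}
  {A,D,F}  = {A,D} ∪ {D,F}
  {A,B,C,D}  = {B,C,D} ∪ {A,D}
  {A,D,E,F}  = {A,D} ∪ {A,E,F}
  {B,C,D,F}  = {B,C,D} ∪ {D,F}
  [18 total]
Round 3 adds 6:
  {A,E}  = complement {B,C,D,F}
  {A,F}  = {A} ∪ {F}
  {B,C}  = complement {A,D,E,F}
  {E,F}  = complement {A,B,C,D}
  {B,C,E}  = complement {A,D,F}
  {A,B,C,D,F}  = {A,D} ∪ {B,C,D,F}
  [24 total]
Round 4 adds 7:
  {E}  = complement {A,B,C,D,F}
  {A,B,C}  = {B,C} ∪ {A}
  {A,D,E}  = {A,D} ∪ {A,E}
  {B,C,F}  = {F} ∪ {B,C}
  {D,E,F}  = {E,F} ∪ {D}
  {A,B,C,F}  = {A,F} ∪ {B,C}
  {B,C,D,E}  = complement {A,F}
  [31 total]
Round 5 (1 new):
  {D,E}  = complement {A,B,C,F}
  [32 total]
After Round 6 the family is unchanged; done.

σ(𝒞) = { {}, {A}, {D}, {E}, {F}, {A,D}, {A,E}, {A,F}, {B,C}, {D,E}, {D,F}, {E,F}, {A,B,C}, {A,D,E}, {A,D,F}, {A,E,F}, {B,C,D}, {B,C,E}, {B,C,F}, {D,E,F}, {A,B,C,D}, {A,B,C,E}, {A,B,C,F}, {A,D,E,F}, {B,C,D,E}, {B,C,D,F}, {B,C,E,F}, {A,B,C,D,E}, {A,B,C,D,F}, {A,B,C,E,F}, {B,C,D,E,F}, S }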